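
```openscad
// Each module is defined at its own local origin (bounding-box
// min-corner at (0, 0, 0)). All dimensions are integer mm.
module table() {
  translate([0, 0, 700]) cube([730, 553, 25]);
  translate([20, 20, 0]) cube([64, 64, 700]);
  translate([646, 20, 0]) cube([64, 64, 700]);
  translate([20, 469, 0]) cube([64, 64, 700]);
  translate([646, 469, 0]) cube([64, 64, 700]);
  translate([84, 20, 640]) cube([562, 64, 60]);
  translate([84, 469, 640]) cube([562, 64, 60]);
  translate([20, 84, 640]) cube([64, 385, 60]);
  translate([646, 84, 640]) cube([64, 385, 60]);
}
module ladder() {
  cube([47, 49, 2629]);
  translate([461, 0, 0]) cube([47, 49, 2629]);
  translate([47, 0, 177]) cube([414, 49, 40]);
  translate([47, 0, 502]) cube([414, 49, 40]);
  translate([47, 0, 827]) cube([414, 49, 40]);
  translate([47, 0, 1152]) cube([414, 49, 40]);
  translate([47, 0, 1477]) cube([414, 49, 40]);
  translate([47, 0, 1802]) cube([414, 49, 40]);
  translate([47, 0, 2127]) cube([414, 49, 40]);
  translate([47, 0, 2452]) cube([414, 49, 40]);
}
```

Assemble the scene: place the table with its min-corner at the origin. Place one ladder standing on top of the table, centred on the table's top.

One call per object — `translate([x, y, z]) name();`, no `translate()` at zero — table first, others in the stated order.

table();
translate([111, 252, 725]) ladder();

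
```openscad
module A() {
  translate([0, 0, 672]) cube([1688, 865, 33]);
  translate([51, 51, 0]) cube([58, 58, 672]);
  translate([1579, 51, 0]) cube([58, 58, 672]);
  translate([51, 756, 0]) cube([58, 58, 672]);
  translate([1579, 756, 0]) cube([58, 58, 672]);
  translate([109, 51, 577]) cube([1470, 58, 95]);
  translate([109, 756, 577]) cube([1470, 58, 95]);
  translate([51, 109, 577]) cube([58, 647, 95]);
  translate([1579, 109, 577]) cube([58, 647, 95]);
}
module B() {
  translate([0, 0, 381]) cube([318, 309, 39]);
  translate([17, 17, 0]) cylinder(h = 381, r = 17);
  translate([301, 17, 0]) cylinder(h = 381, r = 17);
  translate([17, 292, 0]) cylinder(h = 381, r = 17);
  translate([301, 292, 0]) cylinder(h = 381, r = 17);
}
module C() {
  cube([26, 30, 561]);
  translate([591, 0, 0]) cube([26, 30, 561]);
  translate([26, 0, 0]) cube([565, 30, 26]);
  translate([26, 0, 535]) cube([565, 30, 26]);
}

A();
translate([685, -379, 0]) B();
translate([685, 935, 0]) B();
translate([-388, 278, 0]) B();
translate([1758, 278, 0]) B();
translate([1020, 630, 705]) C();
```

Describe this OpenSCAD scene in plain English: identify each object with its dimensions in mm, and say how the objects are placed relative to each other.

A is a table with a 1688×865 mm rectangular top, 33 mm thick, top surface at z = 705 mm, supported by four 58×58 mm square legs, each inset 51 mm from the nearest pair of top edges, running from the floor. Four apron rails, 58 mm thick and 95 mm tall, run between adjacent legs with their top edges flush with the underside of the top and their outer faces flush with the legs' outer faces.

B is a simple wooden stool: a rectangular seat 318 mm (x) by 309 mm (y), 39 mm thick, top face at z = 420 mm, on four round legs, each 34 mm in diameter. The legs rest on z = 0, each leg's axis is inset half a diameter from the nearest pair of seat edges (so the leg's bounding box is flush with the corner).

C is a rectangular picture frame lying in the x–z plane (depth along y). The opening is 565 mm wide (x) by 509 mm tall (z), surrounded by a border 26 mm wide on all four sides. The frame is 30 mm deep and is made of two full-height vertical stiles with two horizontal rails fitted between them.

Four stools sit around the table at the −y, +y, −x, +x sides. The picture frame is on top of the table.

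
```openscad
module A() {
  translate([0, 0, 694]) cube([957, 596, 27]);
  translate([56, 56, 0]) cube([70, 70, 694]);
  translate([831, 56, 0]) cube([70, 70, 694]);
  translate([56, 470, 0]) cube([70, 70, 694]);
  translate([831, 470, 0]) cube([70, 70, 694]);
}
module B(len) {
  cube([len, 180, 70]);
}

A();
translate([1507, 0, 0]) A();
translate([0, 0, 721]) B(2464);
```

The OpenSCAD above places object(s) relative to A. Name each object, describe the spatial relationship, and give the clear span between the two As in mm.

A is a table. B is a beam. A beam spans the tops of two tables. The clear span between the two tables is 550 mm.

Second table starts at x = 1507; first ends at x = 957; clear span = 1507 − 957 = 550 mm.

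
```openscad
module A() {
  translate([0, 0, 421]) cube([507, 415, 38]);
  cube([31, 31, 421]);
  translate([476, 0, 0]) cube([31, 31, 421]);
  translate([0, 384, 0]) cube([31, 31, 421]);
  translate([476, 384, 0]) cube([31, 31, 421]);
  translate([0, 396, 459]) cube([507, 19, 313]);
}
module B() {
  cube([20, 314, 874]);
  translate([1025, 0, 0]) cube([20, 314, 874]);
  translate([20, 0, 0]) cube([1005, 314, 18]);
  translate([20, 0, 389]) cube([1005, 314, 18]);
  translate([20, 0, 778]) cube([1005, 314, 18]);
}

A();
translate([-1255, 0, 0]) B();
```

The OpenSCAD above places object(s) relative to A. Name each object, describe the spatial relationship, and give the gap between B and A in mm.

A is a chair. B is a bookshelf. The bookshelf is on the floor beside the chair on its −x side. The gap between the bookshelf and the chair is 210 mm.

The bookshelf's nearest face is 210 mm from the chair's −x face.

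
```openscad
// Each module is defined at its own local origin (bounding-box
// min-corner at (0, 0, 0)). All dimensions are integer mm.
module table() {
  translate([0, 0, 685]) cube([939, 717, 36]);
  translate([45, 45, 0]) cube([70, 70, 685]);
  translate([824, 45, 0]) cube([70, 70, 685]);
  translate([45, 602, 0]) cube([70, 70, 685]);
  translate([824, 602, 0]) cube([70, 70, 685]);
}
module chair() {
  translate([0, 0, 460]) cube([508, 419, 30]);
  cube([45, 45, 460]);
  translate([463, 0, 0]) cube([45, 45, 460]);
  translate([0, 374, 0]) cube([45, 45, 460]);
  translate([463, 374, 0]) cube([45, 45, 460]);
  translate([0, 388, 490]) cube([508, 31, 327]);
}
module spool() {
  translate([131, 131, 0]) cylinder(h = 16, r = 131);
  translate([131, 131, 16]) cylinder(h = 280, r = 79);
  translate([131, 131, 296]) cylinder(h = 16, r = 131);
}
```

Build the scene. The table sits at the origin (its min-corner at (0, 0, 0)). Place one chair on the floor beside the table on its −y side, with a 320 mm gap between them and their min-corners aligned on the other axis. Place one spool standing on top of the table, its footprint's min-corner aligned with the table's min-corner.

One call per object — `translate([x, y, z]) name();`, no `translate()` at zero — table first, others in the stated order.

table();
translate([0, -739, 0]) chair();
translate([0, 0, 721]) spool();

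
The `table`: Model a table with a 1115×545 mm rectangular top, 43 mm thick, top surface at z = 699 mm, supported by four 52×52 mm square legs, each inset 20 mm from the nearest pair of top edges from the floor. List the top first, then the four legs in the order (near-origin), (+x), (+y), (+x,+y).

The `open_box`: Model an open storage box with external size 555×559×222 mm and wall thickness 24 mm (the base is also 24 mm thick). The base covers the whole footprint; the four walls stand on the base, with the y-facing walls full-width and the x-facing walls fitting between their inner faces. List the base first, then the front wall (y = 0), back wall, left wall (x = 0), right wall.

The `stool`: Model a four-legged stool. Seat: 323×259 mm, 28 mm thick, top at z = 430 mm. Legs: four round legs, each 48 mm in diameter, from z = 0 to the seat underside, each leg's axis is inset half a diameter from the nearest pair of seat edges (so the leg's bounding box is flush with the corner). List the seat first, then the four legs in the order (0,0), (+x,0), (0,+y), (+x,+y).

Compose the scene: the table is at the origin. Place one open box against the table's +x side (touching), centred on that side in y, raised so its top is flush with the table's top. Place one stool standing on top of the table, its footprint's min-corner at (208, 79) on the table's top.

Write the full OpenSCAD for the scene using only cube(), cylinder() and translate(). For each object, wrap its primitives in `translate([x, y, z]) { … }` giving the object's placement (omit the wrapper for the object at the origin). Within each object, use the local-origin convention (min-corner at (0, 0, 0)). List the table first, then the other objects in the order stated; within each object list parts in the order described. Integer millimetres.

translate([0, 0, 656]) cube([1115, 545, 43]);
translate([20, 20, 0]) cube([52, 52, 656]);
translate([1043, 20, 0]) cube([52, 52, 656]);
translate([20, 473, 0]) cube([52, 52, 656]);
translate([1043, 473, 0]) cube([52, 52, 656]);
translate([1115, -7, 477]) {
  cube([555, 559, 24]);
  translate([0, 0, 24]) cube([555, 24, 198]);
  translate([0, 535, 24]) cube([555, 24, 198]);
  translate([0, 24, 24]) cube([24, 511, 198]);
  translate([531, 24, 24]) cube([24, 511, 198]);
}
translate([208, 79, 699]) {
  translate([0, 0, 402]) cube([323, 259, 28]);
  translate([24, 24, 0]) cylinder(h = 402, r = 24);
  translate([299, 24, 0]) cylinder(h = 402, r = 24);
  translate([24, 235, 0]) cylinder(h = 402, r = 24);
  translate([299, 235, 0]) cylinder(h = 402, r = 24);
}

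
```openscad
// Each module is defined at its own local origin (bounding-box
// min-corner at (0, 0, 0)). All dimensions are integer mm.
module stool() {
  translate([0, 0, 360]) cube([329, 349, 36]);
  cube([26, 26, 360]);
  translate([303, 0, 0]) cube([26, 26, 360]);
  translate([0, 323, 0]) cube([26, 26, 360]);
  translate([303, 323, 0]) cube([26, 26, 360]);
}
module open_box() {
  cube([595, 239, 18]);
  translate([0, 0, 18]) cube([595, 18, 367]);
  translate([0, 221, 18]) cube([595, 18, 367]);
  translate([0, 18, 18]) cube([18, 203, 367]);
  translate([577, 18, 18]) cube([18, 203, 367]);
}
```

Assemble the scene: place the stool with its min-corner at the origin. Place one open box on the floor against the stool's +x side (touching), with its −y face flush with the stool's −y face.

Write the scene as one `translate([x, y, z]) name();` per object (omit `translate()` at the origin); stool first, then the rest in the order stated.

stool();
translate([329, 0, 0]) open_box();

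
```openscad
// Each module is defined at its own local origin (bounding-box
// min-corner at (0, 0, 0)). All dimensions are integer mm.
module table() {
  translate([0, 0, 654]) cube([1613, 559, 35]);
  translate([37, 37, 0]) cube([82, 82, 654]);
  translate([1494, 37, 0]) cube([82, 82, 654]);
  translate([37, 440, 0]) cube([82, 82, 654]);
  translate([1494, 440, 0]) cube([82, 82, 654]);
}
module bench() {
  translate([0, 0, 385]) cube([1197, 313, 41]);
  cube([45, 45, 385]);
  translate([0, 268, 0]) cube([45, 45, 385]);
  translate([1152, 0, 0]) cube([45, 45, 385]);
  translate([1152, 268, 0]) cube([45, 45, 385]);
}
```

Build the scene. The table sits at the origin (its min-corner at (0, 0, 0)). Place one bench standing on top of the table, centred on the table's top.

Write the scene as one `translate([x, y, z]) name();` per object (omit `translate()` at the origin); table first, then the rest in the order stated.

table();
translate([208, 123, 689]) bench();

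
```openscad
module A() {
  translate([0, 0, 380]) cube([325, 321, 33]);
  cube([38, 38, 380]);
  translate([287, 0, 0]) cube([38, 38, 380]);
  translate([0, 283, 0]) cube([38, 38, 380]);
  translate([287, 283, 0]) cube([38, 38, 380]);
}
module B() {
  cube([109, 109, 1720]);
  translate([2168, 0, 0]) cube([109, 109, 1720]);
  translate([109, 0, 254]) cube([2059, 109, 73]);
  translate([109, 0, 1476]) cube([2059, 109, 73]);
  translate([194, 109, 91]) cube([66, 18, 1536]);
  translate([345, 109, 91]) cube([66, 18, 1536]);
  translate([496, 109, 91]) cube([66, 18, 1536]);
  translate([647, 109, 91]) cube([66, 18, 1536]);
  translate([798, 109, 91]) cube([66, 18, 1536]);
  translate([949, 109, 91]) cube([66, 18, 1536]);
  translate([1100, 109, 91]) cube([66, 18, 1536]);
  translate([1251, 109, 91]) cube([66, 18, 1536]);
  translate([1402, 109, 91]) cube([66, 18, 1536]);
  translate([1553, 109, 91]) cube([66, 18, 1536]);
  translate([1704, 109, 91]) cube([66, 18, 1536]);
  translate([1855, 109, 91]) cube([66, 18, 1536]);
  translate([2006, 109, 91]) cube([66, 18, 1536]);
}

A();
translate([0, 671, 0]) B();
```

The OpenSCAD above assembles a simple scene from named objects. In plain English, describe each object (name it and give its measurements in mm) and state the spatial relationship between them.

A is a four-legged stool. The seat is a 325×321×33 mm slab whose top surface is at z = 413 mm; four square legs, each 38×38 mm in cross-section, run from the floor (z = 0) to the underside of the seat, each flush with a corner of the seat.

B is a fence section. Two 109×109 mm posts, 1720 mm tall, stand on the floor with a clear span of 2059 mm between their inner faces. Two horizontal rails of 109×73 mm section span the gap between the posts with their undersides at z = 254 mm and z = 1476 mm, flush with the posts' −y face. 13 pickets, each 66 mm wide, 18 mm thick and 1536 mm tall, are fixed to the +y face of the rails with their bottoms at z = 91 mm, evenly spaced across the span with equal gaps (rounded down to the nearest mm) at the −x end and between each pair — any rounding remainder accumulates at the +x end.

The fence section is on the floor beside the stool on its +y side.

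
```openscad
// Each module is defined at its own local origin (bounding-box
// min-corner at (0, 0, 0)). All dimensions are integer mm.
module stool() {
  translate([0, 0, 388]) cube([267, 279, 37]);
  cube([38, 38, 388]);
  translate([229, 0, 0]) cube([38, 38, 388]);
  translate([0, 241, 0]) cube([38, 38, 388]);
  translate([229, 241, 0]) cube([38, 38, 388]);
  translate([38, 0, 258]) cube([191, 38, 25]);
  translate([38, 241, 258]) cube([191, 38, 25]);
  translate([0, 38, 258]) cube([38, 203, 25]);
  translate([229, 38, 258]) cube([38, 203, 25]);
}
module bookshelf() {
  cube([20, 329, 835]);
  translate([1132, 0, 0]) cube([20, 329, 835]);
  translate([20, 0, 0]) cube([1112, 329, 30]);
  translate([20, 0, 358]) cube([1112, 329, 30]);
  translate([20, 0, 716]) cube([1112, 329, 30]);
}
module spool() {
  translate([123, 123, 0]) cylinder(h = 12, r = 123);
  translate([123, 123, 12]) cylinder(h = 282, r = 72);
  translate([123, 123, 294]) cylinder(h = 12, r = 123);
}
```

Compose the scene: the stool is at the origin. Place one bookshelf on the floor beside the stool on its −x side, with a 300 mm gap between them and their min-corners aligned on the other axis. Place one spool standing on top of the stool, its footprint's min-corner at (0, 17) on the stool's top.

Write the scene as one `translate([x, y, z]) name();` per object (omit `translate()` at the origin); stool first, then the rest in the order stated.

stool();
translate([-1452, 0, 0]) bookshelf();
translate([0, 17, 425]) spool();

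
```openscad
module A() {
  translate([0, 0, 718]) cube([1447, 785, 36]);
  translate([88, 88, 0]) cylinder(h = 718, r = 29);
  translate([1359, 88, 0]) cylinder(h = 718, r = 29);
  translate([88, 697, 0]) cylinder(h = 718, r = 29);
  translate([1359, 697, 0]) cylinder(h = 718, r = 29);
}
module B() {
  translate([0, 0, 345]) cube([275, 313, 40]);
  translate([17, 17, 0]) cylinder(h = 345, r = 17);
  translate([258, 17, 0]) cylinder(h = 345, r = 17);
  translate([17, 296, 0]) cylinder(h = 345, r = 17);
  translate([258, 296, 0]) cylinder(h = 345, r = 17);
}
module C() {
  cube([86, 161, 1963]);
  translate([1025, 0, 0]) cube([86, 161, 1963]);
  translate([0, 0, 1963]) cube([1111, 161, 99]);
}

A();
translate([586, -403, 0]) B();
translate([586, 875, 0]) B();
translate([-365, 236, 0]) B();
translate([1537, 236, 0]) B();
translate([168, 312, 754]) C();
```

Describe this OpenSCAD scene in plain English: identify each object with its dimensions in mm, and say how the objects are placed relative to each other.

A is a table: top 1447 mm (x) × 785 mm (y), 36 mm thick, upper face at z = 754 mm, on four round legs of 58 mm diameter, each leg's bounding box inset 59 mm from the nearest pair of top edges, running from z = 0 to the bottom of the top.

B is a simple wooden stool: a rectangular seat 275 mm (x) by 313 mm (y), 40 mm thick, top face at z = 385 mm, on four round legs, each 34 mm in diameter. The legs rest on z = 0, each leg's axis is inset half a diameter from the nearest pair of seat edges (so the leg's bounding box is flush with the corner).

C is a rectangular door frame: two vertical jambs of 86×161 mm section, 1963 mm tall, with a clear opening 939 mm wide between their inner faces. A header 99 mm tall and 161 mm deep lies on top of the jambs and spans the full outside width.

Four stools sit around the table at the −y, +y, −x, +x sides. The door frame is on top of the table, centred.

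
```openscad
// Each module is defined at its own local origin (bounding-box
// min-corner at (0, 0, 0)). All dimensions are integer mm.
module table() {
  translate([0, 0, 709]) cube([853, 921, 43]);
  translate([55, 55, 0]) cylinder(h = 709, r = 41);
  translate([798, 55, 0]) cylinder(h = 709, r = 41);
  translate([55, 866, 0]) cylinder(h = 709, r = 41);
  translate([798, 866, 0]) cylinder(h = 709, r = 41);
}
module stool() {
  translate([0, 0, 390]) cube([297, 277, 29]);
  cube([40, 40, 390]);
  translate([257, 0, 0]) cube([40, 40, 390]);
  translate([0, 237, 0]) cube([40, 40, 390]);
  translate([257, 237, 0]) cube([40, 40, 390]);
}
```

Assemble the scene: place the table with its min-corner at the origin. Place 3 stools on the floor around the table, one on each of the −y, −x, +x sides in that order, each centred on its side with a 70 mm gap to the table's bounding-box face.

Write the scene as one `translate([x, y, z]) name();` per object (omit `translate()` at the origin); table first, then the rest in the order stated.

table();
translate([278, -347, 0]) stool();
translate([-367, 322, 0]) stool();
translate([923, 322, 0]) stool();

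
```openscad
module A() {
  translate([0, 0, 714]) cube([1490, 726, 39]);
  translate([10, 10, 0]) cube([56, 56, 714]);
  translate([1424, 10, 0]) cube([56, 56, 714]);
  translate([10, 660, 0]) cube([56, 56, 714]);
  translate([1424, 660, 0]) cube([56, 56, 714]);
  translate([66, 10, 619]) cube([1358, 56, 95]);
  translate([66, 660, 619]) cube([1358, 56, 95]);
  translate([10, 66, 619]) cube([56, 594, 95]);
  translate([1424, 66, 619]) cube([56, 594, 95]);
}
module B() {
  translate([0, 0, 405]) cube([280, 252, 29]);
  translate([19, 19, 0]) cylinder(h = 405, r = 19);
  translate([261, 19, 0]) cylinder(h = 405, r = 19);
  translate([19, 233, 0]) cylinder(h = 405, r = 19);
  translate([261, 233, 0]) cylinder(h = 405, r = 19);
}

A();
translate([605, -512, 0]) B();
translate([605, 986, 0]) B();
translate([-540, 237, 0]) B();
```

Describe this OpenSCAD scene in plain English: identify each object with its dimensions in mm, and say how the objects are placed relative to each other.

A is a rectangular dining table. The top is 1490×726×39 mm with its upper surface at z = 753 mm. It stands on four 56×56 mm square legs, each inset 10 mm from the nearest pair of top edges, running from the floor to the underside of the top. Four apron rails, 56 mm thick and 95 mm tall, run between adjacent legs with their top edges flush with the underside of the top and their outer faces flush with the legs' outer faces.

B is a four-legged stool. The seat is a 280×252×29 mm slab whose top surface is at z = 434 mm; four round legs, each 38 mm in diameter, run from the floor (z = 0) to the underside of the seat, each leg's axis is inset half a diameter from the nearest pair of seat edges (so the leg's bounding box is flush with the corner).

Three stools sit around the table at the −y, +y, −x sides.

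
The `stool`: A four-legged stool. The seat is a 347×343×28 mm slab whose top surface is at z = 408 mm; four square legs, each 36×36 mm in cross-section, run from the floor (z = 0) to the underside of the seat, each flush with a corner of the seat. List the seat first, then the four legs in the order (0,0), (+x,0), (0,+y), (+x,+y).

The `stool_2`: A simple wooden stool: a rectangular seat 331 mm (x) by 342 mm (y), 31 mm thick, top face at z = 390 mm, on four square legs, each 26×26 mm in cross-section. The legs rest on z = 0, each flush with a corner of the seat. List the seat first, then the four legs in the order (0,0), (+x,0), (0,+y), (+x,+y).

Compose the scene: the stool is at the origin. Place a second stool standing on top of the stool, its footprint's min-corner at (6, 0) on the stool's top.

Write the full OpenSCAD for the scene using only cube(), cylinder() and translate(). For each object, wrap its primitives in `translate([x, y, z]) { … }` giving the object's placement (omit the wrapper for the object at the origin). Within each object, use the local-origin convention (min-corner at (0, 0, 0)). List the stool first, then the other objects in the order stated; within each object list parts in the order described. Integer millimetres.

translate([0, 0, 380]) cube([347, 343, 28]);
cube([36, 36, 380]);
translate([311, 0, 0]) cube([36, 36, 380]);
translate([0, 307, 0]) cube([36, 36, 380]);
translate([311, 307, 0]) cube([36, 36, 380]);
translate([6, 0, 408]) {
  translate([0, 0, 359]) cube([331, 342, 31]);
  cube([26, 26, 359]);
  translate([305, 0, 0]) cube([26, 26, 359]);
  translate([0, 316, 0]) cube([26, 26, 359]);
  translate([305, 316, 0]) cube([26, 26, 359]);
}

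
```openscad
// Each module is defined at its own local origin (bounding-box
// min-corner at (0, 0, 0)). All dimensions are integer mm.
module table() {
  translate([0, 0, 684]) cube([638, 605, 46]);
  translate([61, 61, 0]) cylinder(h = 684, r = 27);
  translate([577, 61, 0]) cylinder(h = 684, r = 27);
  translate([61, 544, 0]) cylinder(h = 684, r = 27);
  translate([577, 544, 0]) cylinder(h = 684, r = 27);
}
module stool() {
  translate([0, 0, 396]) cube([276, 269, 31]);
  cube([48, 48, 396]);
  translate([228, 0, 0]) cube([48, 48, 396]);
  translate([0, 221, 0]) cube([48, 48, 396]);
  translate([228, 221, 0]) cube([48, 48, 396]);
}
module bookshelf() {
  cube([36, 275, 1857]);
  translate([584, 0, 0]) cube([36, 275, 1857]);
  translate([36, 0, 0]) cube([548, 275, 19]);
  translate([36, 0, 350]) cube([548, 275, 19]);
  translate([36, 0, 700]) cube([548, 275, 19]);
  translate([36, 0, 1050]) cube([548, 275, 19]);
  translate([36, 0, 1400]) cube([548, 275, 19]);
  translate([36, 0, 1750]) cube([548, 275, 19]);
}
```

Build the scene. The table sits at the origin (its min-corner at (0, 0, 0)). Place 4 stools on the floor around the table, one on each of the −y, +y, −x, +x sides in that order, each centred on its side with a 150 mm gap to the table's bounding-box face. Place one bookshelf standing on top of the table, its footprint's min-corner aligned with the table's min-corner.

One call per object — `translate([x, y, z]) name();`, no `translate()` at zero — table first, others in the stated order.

table();
translate([181, -419, 0]) stool();
translate([181, 755, 0]) stool();
translate([-426, 168, 0]) stool();
translate([788, 168, 0]) stool();
translate([0, 0, 730]) bookshelf();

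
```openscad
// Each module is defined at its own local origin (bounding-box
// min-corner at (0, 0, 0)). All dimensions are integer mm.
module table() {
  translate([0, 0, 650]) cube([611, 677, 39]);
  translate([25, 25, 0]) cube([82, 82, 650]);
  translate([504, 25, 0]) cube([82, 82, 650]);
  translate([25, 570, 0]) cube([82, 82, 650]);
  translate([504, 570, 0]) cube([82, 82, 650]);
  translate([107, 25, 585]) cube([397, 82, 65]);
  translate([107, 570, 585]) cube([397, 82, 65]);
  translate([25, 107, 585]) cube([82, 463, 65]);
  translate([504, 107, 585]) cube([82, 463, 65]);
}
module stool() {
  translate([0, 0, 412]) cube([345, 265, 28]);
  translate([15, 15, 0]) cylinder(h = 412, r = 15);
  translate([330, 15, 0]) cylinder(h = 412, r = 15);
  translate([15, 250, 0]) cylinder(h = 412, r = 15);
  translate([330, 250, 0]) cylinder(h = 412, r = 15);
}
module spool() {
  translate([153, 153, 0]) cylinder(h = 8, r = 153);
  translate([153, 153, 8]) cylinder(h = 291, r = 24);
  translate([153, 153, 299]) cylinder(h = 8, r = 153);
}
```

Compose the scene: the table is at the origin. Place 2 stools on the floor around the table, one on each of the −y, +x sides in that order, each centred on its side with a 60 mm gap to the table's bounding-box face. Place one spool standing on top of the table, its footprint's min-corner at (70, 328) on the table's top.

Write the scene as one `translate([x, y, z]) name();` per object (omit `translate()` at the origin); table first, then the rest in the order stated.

table();
translate([133, -325, 0]) stool();
translate([671, 206, 0]) stool();
translate([70, 328, 689]) spool();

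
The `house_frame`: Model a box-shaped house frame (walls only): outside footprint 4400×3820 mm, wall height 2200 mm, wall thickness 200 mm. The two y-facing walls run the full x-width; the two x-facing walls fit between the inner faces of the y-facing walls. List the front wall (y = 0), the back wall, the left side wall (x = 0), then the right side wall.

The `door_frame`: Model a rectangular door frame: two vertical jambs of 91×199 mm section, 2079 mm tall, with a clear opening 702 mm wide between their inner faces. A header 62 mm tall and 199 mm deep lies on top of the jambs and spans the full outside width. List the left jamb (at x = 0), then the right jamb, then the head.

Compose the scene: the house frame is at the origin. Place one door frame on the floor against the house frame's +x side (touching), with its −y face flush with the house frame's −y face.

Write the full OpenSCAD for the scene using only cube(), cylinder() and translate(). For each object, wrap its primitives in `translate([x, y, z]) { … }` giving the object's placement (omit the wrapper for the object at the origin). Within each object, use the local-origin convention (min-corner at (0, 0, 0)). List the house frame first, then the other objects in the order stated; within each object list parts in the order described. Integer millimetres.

cube([4400, 200, 2200]);
translate([0, 3620, 0]) cube([4400, 200, 2200]);
translate([0, 200, 0]) cube([200, 3420, 2200]);
translate([4200, 200, 0]) cube([200, 3420, 2200]);
translate([4400, 0, 0]) {
  cube([91, 199, 2079]);
  translate([793, 0, 0]) cube([91, 199, 2079]);
  translate([0, 0, 2079]) cube([884, 199, 62]);
}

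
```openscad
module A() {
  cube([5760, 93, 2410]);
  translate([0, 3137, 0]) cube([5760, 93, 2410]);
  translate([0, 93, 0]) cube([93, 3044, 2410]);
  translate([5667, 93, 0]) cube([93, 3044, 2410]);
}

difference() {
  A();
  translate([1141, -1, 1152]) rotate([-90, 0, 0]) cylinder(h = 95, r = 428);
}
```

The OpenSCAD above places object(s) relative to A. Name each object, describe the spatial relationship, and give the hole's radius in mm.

A is a house frame. The house frame has a circular hole through its front wall. The hole's radius is 428 mm.

The subtracted cylinder has r = 428 mm.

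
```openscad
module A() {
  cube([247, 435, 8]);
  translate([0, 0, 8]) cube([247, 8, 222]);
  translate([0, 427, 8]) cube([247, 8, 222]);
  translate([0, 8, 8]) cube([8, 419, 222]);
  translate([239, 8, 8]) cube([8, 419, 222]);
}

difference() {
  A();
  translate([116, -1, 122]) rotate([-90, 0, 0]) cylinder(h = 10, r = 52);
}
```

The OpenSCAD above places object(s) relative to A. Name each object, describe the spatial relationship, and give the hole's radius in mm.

A is an open box. The open box has a circular hole through its front wall. The hole's radius is 52 mm.

The subtracted cylinder has r = 52 mm.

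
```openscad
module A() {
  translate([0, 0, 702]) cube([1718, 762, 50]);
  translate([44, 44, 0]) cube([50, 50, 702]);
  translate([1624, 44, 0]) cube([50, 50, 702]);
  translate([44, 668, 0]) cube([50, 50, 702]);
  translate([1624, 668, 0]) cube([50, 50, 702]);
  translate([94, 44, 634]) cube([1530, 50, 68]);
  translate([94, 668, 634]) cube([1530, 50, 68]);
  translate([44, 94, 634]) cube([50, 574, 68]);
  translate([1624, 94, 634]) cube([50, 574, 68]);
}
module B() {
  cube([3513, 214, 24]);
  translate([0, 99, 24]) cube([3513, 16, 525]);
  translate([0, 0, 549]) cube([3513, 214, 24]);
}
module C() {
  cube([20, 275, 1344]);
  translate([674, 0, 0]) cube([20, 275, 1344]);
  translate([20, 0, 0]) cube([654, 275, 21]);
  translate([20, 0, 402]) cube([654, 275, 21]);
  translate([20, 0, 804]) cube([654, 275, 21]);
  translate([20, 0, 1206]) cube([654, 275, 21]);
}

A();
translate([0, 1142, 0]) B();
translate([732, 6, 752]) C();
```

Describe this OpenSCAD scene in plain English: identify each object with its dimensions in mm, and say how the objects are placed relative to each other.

A is a rectangular dining table. The top is 1718×762×50 mm with its upper surface at z = 752 mm. It stands on four 50×50 mm square legs, each inset 44 mm from the nearest pair of top edges, running from the floor to the underside of the top. Four apron rails, 50 mm thick and 68 mm tall, run between adjacent legs with their top edges flush with the underside of the top and their outer faces flush with the legs' outer faces.

B is an I-beam lying along x, 3513 mm long. Overall section height 573 mm. Two flanges 214 mm wide (y) and 24 mm thick, one on the floor and one at the top; a web 16 mm thick runs between them, centred on the flange width.

C is an open bookshelf. Two side panels, each 20 mm thick, 275 mm deep and 1344 mm tall, stand 694 mm apart (outside-to-outside). Between them sit 4 shelves, each 21 mm thick and 275 mm deep, spanning the full gap between the sides. The bottom shelf rests on the floor (its underside at z = 0) and the clear gap between one shelf's top and the next shelf's underside is 381 mm.

The I-beam is on the floor beside the table on its +y side. The bookshelf is on top of the table.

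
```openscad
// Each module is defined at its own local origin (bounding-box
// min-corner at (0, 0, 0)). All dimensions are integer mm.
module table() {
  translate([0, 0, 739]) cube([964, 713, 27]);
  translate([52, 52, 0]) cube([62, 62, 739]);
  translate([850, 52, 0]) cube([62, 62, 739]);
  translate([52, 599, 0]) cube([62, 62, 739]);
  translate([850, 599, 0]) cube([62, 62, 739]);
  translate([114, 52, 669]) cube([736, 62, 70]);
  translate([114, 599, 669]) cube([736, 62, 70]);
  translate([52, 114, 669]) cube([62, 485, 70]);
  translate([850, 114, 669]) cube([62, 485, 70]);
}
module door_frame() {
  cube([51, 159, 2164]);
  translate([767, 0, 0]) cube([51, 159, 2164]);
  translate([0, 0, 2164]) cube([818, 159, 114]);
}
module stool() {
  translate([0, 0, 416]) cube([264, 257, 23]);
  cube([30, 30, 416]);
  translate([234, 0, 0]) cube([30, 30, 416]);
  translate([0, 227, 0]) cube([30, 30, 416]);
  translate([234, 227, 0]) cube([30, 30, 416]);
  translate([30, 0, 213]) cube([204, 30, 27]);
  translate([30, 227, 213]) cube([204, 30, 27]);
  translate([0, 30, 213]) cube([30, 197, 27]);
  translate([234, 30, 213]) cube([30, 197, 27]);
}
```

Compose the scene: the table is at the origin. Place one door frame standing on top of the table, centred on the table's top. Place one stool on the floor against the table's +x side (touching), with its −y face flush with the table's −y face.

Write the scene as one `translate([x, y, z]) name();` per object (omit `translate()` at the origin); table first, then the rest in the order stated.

table();
translate([73, 277, 766]) door_frame();
translate([964, 0, 0]) stool();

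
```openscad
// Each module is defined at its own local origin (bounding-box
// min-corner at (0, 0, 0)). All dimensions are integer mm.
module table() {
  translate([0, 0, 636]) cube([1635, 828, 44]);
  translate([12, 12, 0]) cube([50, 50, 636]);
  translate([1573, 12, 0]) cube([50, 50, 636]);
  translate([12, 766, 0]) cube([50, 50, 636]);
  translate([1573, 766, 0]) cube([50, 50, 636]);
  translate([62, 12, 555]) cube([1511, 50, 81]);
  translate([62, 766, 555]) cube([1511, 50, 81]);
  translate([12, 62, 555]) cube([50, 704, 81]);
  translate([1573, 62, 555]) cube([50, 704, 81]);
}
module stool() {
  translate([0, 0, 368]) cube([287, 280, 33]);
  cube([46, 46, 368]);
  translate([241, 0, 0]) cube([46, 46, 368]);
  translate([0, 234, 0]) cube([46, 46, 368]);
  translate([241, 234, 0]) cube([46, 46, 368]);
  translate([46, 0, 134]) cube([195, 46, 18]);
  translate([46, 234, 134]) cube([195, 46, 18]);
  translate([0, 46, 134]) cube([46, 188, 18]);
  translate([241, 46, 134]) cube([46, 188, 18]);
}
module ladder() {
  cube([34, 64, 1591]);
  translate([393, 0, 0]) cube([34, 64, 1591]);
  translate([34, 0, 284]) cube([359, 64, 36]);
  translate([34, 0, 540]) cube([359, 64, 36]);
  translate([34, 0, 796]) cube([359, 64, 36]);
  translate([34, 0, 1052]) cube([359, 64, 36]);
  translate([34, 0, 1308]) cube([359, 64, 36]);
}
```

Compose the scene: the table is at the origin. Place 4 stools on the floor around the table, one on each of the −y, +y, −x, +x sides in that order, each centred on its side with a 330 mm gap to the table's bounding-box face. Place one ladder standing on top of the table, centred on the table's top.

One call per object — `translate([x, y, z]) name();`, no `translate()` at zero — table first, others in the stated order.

table();
translate([674, -610, 0]) stool();
translate([674, 1158, 0]) stool();
translate([-617, 274, 0]) stool();
translate([1965, 274, 0]) stool();
translate([604, 382, 680]) ladder();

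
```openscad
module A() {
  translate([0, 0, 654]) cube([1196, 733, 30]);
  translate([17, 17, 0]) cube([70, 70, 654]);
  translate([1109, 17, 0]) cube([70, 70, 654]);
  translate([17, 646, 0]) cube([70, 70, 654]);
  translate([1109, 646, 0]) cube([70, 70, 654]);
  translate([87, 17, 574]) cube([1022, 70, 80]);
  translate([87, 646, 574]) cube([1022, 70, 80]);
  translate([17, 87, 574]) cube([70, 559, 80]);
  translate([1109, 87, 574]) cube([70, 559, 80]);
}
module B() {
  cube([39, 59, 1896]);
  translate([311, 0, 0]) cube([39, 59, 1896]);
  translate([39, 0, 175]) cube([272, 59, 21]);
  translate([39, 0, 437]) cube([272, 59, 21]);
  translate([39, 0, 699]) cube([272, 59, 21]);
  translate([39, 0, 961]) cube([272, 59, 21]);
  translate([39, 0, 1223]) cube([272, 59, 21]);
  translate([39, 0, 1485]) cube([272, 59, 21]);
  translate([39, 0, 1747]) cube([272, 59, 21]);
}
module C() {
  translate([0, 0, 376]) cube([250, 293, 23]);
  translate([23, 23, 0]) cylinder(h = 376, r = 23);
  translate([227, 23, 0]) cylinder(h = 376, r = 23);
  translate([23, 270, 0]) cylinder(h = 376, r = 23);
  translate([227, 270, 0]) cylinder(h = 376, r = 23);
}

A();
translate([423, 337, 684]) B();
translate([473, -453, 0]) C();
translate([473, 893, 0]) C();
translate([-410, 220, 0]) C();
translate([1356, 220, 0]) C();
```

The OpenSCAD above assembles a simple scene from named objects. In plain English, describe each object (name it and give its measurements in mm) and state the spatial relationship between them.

A is a table: top 1196 mm (x) × 733 mm (y), 30 mm thick, upper face at z = 684 mm, on four 70×70 mm square legs, each inset 17 mm from the nearest pair of top edges, running from z = 0 to the bottom of the top. Four apron rails, 70 mm thick and 80 mm tall, run between adjacent legs with their top edges flush with the underside of the top and their outer faces flush with the legs' outer faces.

B is a straight ladder. Two 39×59 mm vertical rails, 1896 mm tall, stand 350 mm apart (outside-to-outside) with their front faces coplanar on the −y side. 7 rungs, each 59 mm deep and 21 mm tall, span between the inner faces of the rails, front faces flush with the rails. The lowest rung's underside is at z = 175 mm and rungs are spaced 262 mm apart (underside to underside).

C is a four-legged stool. The seat is a 250×293×23 mm slab whose top surface is at z = 399 mm; four round legs, each 46 mm in diameter, run from the floor (z = 0) to the underside of the seat, each leg's axis is inset half a diameter from the nearest pair of seat edges (so the leg's bounding box is flush with the corner).

The ladder is on top of the table, centred. Four stools sit around the table at the −y, +y, −x, +x sides.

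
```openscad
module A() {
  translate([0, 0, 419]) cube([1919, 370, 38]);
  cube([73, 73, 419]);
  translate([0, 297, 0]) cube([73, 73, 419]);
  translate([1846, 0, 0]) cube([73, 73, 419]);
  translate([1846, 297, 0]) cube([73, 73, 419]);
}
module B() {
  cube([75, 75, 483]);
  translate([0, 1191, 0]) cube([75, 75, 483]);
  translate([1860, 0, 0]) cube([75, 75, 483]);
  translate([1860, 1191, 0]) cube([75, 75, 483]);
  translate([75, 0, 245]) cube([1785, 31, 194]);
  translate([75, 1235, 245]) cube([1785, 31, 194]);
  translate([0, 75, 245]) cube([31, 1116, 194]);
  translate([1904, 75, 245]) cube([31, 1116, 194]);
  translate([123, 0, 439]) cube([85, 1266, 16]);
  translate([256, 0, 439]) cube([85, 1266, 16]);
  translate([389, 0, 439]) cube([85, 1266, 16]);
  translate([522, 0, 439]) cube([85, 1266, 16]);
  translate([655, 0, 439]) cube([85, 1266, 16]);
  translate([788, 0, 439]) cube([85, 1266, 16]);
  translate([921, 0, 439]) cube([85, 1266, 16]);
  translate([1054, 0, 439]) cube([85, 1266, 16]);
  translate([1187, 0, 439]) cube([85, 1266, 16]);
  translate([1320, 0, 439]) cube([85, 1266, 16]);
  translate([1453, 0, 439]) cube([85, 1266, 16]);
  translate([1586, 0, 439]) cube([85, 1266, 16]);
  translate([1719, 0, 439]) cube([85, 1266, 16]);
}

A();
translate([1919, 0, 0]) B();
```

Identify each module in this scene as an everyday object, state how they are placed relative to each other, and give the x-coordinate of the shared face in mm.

The bench's +x face and the bed frame's −x face are both at x = 1919 mm.

A is a bench. B is a bed frame. The bed frame is against the bench's +x side, with their −y faces flush. The x-coordinate of the shared face is 1919 mm.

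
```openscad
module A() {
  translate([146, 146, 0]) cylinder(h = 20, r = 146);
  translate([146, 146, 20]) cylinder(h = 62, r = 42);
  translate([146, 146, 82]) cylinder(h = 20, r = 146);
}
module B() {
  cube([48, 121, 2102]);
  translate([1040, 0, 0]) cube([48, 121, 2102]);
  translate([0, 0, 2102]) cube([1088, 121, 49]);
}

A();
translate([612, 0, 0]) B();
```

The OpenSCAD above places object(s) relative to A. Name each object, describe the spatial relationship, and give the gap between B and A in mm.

A is a spool. B is a door frame. The door frame is on the floor beside the spool on its +x side. The gap between the door frame and the spool is 320 mm.

The door frame's nearest face is 320 mm from the spool's +x face.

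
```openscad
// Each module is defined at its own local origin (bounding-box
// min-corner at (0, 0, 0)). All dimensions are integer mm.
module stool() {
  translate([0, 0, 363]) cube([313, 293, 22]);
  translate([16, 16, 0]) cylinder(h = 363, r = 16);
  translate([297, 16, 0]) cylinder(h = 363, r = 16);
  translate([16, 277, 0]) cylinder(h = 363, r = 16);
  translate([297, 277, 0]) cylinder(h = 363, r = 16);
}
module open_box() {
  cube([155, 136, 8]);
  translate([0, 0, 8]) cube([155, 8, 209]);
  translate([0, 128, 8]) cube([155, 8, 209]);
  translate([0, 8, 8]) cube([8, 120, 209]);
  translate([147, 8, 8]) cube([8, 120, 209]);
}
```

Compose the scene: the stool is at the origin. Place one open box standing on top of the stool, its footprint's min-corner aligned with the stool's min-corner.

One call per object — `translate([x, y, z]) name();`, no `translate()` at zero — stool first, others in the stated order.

stool();
translate([0, 0, 385]) open_box();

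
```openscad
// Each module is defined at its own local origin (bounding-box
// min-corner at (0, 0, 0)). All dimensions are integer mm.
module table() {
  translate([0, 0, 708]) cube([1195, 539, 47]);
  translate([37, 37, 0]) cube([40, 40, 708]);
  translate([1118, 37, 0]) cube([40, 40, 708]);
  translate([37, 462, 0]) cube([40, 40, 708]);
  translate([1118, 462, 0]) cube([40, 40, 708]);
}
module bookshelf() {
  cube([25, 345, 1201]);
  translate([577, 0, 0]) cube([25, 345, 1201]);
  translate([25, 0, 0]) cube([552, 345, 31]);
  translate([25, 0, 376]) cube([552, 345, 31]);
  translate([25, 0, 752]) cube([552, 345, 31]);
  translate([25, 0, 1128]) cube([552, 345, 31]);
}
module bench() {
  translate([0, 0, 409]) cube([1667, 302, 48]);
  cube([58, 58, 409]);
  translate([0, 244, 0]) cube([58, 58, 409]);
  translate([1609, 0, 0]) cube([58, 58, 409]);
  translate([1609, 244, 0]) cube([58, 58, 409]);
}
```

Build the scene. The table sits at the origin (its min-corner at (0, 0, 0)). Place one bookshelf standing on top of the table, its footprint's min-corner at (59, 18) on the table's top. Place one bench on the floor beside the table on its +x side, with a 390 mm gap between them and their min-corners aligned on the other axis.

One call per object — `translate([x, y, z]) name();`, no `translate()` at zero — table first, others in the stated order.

table();
translate([59, 18, 755]) bookshelf();
translate([1585, 0, 0]) bench();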